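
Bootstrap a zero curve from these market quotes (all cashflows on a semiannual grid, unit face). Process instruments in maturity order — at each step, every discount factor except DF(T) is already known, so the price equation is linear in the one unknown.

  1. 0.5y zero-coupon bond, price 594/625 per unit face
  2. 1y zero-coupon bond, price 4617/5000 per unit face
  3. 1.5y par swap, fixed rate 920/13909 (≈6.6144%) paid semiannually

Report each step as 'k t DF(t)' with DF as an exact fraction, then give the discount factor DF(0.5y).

1 1/2 594/625
2 1 4617/5000
3 3/2 227/250
DF(0.5y) = 594/625 ≈ 0.950400

step 1 [0.5y] zero: DF = P = 594/625 ≈ 0.950400
step 2 [1y] zero: DF = P = 4617/5000 ≈ 0.923400
step 3 [1.5y] swap r/2=460/13909: DF=(1 − 460/13909·(0.950400+0.923400))/(1+460/13909) = 227/250 ≈ 0.908000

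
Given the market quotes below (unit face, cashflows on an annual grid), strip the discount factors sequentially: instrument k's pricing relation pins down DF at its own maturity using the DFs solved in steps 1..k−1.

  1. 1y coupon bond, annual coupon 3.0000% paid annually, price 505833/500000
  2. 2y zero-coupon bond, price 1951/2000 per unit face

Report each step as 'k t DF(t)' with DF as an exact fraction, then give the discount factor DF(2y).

1 1 4911/5000
2 2 1951/2000
DF(2y) = 1951/2000 ≈ 0.975500

step 1 [1y] bond c/1=3/100: DF=(505833/500000 − 3/100·(0))/(1+3/100) = 4911/5000 ≈ 0.982200
step 2 [2y] zero: DF = P = 1951/2000 ≈ 0.975500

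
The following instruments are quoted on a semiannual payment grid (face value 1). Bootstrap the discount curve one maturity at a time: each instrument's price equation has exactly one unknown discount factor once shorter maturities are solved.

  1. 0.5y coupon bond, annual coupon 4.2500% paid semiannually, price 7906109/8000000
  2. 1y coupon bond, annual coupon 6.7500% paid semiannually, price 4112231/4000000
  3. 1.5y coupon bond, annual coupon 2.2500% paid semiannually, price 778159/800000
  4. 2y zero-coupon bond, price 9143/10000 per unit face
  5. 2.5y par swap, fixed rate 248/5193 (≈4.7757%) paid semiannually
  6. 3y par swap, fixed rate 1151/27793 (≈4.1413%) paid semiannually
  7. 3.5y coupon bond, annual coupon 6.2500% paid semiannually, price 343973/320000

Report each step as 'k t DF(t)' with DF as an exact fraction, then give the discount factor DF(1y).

1 1/2 9677/10000
2 1 9629/10000
3 3/2 2351/2500
4 2 9143/10000
5 5/2 2221/2500
6 3 8849/10000
7 7/2 8739/10000
DF(1y) = 9629/10000 ≈ 0.962900

step 1 [0.5y] bond c/2=17/800: DF=(7906109/8000000 − 17/800·(0))/(1+17/800) = 9677/10000 ≈ 0.967700
step 2 [1y] bond c/2=27/800: DF=(4112231/4000000 − 27/800·(0.967700))/(1+27/800) = 9629/10000 ≈ 0.962900
step 3 [1.5y] bond c/2=9/800: DF=(778159/800000 − 9/800·(0.967700+0.962900))/(1+9/800) = 2351/2500 ≈ 0.940400
step 4 [2y] zero: DF = P = 9143/10000 ≈ 0.914300
step 5 [2.5y] swap r/2=124/5193: DF=(1 − 124/5193·(0.967700+0.962900+0.940400+0.914300))/(1+124/5193) = 2221/2500 ≈ 0.888400
step 6 [3y] swap r/2=1151/55586: DF=(1 − 1151/55586·(0.967700+0.962900+0.940400+0.914300+0.888400))/(1+1151/55586) = 8849/10000 ≈ 0.884900
step 7 [3.5y] bond c/2=1/32: DF=(343973/320000 − 1/32·(0.967700+0.962900+0.940400+0.914300+0.888400+0.884900))/(1+1/32) = 8739/10000 ≈ 0.873900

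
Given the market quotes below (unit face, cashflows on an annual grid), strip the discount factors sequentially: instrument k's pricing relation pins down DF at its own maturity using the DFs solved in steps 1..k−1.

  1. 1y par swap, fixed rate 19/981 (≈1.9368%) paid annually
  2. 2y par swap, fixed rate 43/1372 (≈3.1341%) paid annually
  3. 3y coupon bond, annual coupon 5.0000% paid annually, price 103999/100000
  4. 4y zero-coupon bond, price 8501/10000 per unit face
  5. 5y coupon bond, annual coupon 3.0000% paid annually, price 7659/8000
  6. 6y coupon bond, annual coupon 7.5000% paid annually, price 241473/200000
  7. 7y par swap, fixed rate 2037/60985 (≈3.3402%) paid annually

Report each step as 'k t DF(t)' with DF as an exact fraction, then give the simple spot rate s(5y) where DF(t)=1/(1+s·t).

step 1 [1y] swap r/1=19/981: DF=(1 − 19/981·(0))/(1+19/981) = 981/1000 ≈ 0.981000
step 2 [2y] swap r/1=43/1372: DF=(1 − 43/1372·(0.981000))/(1+43/1372) = 4699/5000 ≈ 0.939800
step 3 [3y] bond c/1=1/20: DF=(103999/100000 − 1/20·(0.981000+0.939800))/(1+1/20) = 899/1000 ≈ 0.899000
step 4 [4y] zero: DF = P = 8501/10000 ≈ 0.850100
step 5 [5y] bond c/1=3/100: DF=(7659/8000 − 3/100·(0.981000+0.939800+0.899000+0.850100))/(1+3/100) = 4113/5000 ≈ 0.822600
step 6 [6y] bond c/1=3/40: DF=(241473/200000 − 3/40·(0.981000+0.939800+0.899000+0.850100+0.822600))/(1+3/40) = 8097/10000 ≈ 0.809700
step 7 [7y] swap r/1=2037/60985: DF=(1 − 2037/60985·(0.981000+0.939800+0.899000+0.850100+0.822600+0.809700))/(1+2037/60985) = 7963/10000 ≈ 0.796300

1 1 981/1000
2 2 4699/5000
3 3 899/1000
4 4 8501/10000
5 5 4113/5000
6 6 8097/10000
7 7 7963/10000
s(5y) = (1/(4113/5000) − 1)/(5) = 887/20565 ≈ 4.3132%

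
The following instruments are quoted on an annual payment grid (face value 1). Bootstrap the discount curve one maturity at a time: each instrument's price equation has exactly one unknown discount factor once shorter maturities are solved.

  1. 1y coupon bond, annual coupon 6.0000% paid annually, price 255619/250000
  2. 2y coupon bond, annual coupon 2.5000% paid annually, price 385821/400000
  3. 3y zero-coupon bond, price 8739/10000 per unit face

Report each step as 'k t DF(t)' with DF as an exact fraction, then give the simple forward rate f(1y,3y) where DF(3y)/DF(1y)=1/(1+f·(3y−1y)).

step 1 [1y] bond c/1=3/50: DF=(255619/250000 − 3/50·(0))/(1+3/50) = 4823/5000 ≈ 0.964600
step 2 [2y] bond c/1=1/40: DF=(385821/400000 − 1/40·(0.964600))/(1+1/40) = 367/400 ≈ 0.917500
step 3 [3y] zero: DF = P = 8739/10000 ≈ 0.873900

1 1 4823/5000
2 2 367/400
3 3 8739/10000
f(1y,3y) = ((4823/5000)/(8739/10000) − 1)/(2) = 907/17478 ≈ 5.1894%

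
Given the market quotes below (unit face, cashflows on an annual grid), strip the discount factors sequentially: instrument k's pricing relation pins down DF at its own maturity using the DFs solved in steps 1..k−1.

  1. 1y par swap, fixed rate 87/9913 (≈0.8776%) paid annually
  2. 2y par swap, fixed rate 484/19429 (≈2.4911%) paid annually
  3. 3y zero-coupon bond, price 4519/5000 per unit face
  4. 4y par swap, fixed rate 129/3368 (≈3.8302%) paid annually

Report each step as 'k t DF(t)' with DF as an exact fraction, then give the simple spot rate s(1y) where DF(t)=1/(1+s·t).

1 1 9913/10000
2 2 2379/2500
3 3 4519/5000
4 4 8581/10000
s(1y) = (1/(9913/10000) − 1)/(1) = 87/9913 ≈ 0.8776%

step 1 [1y] swap r/1=87/9913: DF=(1 − 87/9913·(0))/(1+87/9913) = 9913/10000 ≈ 0.991300
step 2 [2y] swap r/1=484/19429: DF=(1 − 484/19429·(0.991300))/(1+484/19429) = 2379/2500 ≈ 0.951600
step 3 [3y] zero: DF = P = 4519/5000 ≈ 0.903800
step 4 [4y] swap r/1=129/3368: DF=(1 − 129/3368·(0.991300+0.951600+0.903800))/(1+129/3368) = 8581/10000 ≈ 0.858100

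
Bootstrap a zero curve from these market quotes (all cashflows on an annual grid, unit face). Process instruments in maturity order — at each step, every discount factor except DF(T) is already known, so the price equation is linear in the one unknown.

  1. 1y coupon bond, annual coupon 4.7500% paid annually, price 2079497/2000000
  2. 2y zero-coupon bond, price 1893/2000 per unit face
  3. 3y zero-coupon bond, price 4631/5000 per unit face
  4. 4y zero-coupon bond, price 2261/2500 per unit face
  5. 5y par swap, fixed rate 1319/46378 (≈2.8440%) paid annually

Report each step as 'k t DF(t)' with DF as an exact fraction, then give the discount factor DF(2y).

step 1 [1y] bond c/1=19/400: DF=(2079497/2000000 − 19/400·(0))/(1+19/400) = 4963/5000 ≈ 0.992600
step 2 [2y] zero: DF = P = 1893/2000 ≈ 0.946500
step 3 [3y] zero: DF = P = 4631/5000 ≈ 0.926200
step 4 [4y] zero: DF = P = 2261/2500 ≈ 0.904400
step 5 [5y] swap r/1=1319/46378: DF=(1 − 1319/46378·(0.992600+0.946500+0.926200+0.904400))/(1+1319/46378) = 8681/10000 ≈ 0.868100

1 1 4963/5000
2 2 1893/2000
3 3 4631/5000
4 4 2261/2500
5 5 8681/10000
DF(2y) = 1893/2000 ≈ 0.946500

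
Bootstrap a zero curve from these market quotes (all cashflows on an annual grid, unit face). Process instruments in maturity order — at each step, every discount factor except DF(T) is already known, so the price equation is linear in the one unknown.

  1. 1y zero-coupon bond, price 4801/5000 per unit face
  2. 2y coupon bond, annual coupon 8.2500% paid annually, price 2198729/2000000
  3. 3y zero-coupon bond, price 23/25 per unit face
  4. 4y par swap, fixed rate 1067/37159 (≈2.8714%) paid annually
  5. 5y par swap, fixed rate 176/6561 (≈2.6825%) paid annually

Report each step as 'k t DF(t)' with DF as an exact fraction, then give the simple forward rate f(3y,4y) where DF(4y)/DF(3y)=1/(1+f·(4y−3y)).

1 1 4801/5000
2 2 589/625
3 3 23/25
4 4 8933/10000
5 5 548/625
f(3y,4y) = ((23/25)/(8933/10000) − 1)/(1) = 267/8933 ≈ 2.9889%

step 1 [1y] zero: DF = P = 4801/5000 ≈ 0.960200
step 2 [2y] bond c/1=33/400: DF=(2198729/2000000 − 33/400·(0.960200))/(1+33/400) = 589/625 ≈ 0.942400
step 3 [3y] zero: DF = P = 23/25 ≈ 0.920000
step 4 [4y] swap r/1=1067/37159: DF=(1 − 1067/37159·(0.960200+0.942400+0.920000))/(1+1067/37159) = 8933/10000 ≈ 0.893300
step 5 [5y] swap r/1=176/6561: DF=(1 − 176/6561·(0.960200+0.942400+0.920000+0.893300))/(1+176/6561) = 548/625 ≈ 0.876800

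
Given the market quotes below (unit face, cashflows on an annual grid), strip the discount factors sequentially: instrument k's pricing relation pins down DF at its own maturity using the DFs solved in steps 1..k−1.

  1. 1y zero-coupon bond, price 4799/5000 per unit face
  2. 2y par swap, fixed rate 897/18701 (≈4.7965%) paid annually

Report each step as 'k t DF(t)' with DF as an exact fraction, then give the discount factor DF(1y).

1 1 4799/5000
2 2 9103/10000
DF(1y) = 4799/5000 ≈ 0.959800

step 1 [1y] zero: DF = P = 4799/5000 ≈ 0.959800
step 2 [2y] swap r/1=897/18701: DF=(1 − 897/18701·(0.959800))/(1+897/18701) = 9103/10000 ≈ 0.910300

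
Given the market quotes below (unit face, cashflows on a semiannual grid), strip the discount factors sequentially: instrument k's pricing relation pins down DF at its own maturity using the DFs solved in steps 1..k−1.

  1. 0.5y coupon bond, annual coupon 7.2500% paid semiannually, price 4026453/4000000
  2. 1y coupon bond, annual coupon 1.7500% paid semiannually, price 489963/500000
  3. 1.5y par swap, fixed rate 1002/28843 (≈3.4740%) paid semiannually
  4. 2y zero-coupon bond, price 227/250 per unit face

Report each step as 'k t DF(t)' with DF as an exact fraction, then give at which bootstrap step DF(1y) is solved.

step 1 [0.5y] bond c/2=29/800: DF=(4026453/4000000 − 29/800·(0))/(1+29/800) = 4857/5000 ≈ 0.971400
step 2 [1y] bond c/2=7/800: DF=(489963/500000 − 7/800·(0.971400))/(1+7/800) = 963/1000 ≈ 0.963000
step 3 [1.5y] swap r/2=501/28843: DF=(1 − 501/28843·(0.971400+0.963000))/(1+501/28843) = 9499/10000 ≈ 0.949900
step 4 [2y] zero: DF = P = 227/250 ≈ 0.908000

1 1/2 4857/5000
2 1 963/1000
3 3/2 9499/10000
4 2 227/250
DF(1y) is solved at step 2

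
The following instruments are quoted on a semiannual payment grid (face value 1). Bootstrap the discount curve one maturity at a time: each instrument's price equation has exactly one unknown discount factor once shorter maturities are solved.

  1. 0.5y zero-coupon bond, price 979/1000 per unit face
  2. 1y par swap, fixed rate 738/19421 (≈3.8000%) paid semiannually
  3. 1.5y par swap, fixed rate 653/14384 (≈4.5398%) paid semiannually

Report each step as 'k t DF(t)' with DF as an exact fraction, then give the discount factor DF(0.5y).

1 1/2 979/1000
2 1 9631/10000
3 3/2 9347/10000
DF(0.5y) = 979/1000 ≈ 0.979000

step 1 [0.5y] zero: DF = P = 979/1000 ≈ 0.979000
step 2 [1y] swap r/2=369/19421: DF=(1 − 369/19421·(0.979000))/(1+369/19421) = 9631/10000 ≈ 0.963100
step 3 [1.5y] swap r/2=653/28768: DF=(1 − 653/28768·(0.979000+0.963100))/(1+653/28768) = 9347/10000 ≈ 0.934700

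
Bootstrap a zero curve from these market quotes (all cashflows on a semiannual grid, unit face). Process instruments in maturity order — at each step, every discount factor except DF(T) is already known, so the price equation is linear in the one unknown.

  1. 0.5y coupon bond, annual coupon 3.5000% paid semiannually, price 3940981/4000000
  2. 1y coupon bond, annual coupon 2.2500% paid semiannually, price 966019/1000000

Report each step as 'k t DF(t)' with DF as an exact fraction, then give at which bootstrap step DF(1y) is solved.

1 1/2 9683/10000
2 1 1889/2000
DF(1y) is solved at step 2

step 1 [0.5y] bond c/2=7/400: DF=(3940981/4000000 − 7/400·(0))/(1+7/400) = 9683/10000 ≈ 0.968300
step 2 [1y] bond c/2=9/800: DF=(966019/1000000 − 9/800·(0.968300))/(1+9/800) = 1889/2000 ≈ 0.944500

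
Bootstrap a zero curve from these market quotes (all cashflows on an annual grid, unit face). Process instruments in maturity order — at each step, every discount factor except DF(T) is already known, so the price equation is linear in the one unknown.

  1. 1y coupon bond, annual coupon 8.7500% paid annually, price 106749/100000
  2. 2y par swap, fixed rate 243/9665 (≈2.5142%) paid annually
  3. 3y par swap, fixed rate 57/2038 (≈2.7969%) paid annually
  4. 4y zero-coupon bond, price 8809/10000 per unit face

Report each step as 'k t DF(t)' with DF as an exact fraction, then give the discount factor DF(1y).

step 1 [1y] bond c/1=7/80: DF=(106749/100000 − 7/80·(0))/(1+7/80) = 1227/1250 ≈ 0.981600
step 2 [2y] swap r/1=243/9665: DF=(1 − 243/9665·(0.981600))/(1+243/9665) = 4757/5000 ≈ 0.951400
step 3 [3y] swap r/1=57/2038: DF=(1 − 57/2038·(0.981600+0.951400))/(1+57/2038) = 4601/5000 ≈ 0.920200
step 4 [4y] zero: DF = P = 8809/10000 ≈ 0.880900

1 1 1227/1250
2 2 4757/5000
3 3 4601/5000
4 4 8809/10000
DF(1y) = 1227/1250 ≈ 0.981600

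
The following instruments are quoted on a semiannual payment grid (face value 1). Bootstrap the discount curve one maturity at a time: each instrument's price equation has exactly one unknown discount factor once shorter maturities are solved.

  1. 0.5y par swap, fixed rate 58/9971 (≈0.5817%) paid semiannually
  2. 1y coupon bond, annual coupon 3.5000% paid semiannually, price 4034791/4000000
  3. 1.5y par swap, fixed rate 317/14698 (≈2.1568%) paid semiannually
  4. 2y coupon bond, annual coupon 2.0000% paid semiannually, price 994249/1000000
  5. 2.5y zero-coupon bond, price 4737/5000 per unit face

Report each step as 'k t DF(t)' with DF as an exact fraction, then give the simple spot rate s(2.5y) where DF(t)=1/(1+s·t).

1 1/2 9971/10000
2 1 4871/5000
3 3/2 9683/10000
4 2 9553/10000
5 5/2 4737/5000
s(2.5y) = (1/(4737/5000) − 1)/(5/2) = 526/23685 ≈ 2.2208%

step 1 [0.5y] swap r/2=29/9971: DF=(1 − 29/9971·(0))/(1+29/9971) = 9971/10000 ≈ 0.997100
step 2 [1y] bond c/2=7/400: DF=(4034791/4000000 − 7/400·(0.997100))/(1+7/400) = 4871/5000 ≈ 0.974200
step 3 [1.5y] swap r/2=317/29396: DF=(1 − 317/29396·(0.997100+0.974200))/(1+317/29396) = 9683/10000 ≈ 0.968300
step 4 [2y] bond c/2=1/100: DF=(994249/1000000 − 1/100·(0.997100+0.974200+0.968300))/(1+1/100) = 9553/10000 ≈ 0.955300
step 5 [2.5y] zero: DF = P = 4737/5000 ≈ 0.947400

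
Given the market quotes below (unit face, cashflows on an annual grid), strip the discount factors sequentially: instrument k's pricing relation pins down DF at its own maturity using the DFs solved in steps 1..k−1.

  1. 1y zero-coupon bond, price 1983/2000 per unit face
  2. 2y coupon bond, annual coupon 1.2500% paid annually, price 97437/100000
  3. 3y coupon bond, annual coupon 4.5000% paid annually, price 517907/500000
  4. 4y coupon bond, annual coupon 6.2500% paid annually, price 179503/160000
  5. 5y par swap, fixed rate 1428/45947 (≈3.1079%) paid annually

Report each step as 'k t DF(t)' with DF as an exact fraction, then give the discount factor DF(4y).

1 1 1983/2000
2 2 9501/10000
3 3 2269/2500
4 4 8883/10000
5 5 2143/2500
DF(4y) = 8883/10000 ≈ 0.888300

step 1 [1y] zero: DF = P = 1983/2000 ≈ 0.991500
step 2 [2y] bond c/1=1/80: DF=(97437/100000 − 1/80·(0.991500))/(1+1/80) = 9501/10000 ≈ 0.950100
step 3 [3y] bond c/1=9/200: DF=(517907/500000 − 9/200·(0.991500+0.950100))/(1+9/200) = 2269/2500 ≈ 0.907600
step 4 [4y] bond c/1=1/16: DF=(179503/160000 − 1/16·(0.991500+0.950100+0.907600))/(1+1/16) = 8883/10000 ≈ 0.888300
step 5 [5y] swap r/1=1428/45947: DF=(1 − 1428/45947·(0.991500+0.950100+0.907600+0.888300))/(1+1428/45947) = 2143/2500 ≈ 0.857200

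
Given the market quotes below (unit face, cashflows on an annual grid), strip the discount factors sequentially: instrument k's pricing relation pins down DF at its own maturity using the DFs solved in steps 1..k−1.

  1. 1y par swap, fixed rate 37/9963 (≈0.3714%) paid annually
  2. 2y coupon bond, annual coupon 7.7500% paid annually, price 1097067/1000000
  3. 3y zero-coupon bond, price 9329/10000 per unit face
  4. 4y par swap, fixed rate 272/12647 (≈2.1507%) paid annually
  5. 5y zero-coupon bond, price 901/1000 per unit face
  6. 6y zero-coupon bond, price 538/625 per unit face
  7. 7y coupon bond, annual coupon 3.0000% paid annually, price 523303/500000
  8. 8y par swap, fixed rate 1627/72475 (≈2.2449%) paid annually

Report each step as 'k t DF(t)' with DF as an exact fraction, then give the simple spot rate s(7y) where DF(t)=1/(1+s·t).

1 1 9963/10000
2 2 1893/2000
3 3 9329/10000
4 4 574/625
5 5 901/1000
6 6 538/625
7 7 8543/10000
8 8 8373/10000
s(7y) = (1/(8543/10000) − 1)/(7) = 1457/59801 ≈ 2.4364%

step 1 [1y] swap r/1=37/9963: DF=(1 − 37/9963·(0))/(1+37/9963) = 9963/10000 ≈ 0.996300
step 2 [2y] bond c/1=31/400: DF=(1097067/1000000 − 31/400·(0.996300))/(1+31/400) = 1893/2000 ≈ 0.946500
step 3 [3y] zero: DF = P = 9329/10000 ≈ 0.932900
step 4 [4y] swap r/1=272/12647: DF=(1 − 272/12647·(0.996300+0.946500+0.932900))/(1+272/12647) = 574/625 ≈ 0.918400
step 5 [5y] zero: DF = P = 901/1000 ≈ 0.901000
step 6 [6y] zero: DF = P = 538/625 ≈ 0.860800
step 7 [7y] bond c/1=3/100: DF=(523303/500000 − 3/100·(0.996300+0.946500+0.932900+0.918400+0.901000+0.860800))/(1+3/100) = 8543/10000 ≈ 0.854300
step 8 [8y] swap r/1=1627/72475: DF=(1 − 1627/72475·(0.996300+0.946500+0.932900+0.918400+0.901000+0.860800+0.854300))/(1+1627/72475) = 8373/10000 ≈ 0.837300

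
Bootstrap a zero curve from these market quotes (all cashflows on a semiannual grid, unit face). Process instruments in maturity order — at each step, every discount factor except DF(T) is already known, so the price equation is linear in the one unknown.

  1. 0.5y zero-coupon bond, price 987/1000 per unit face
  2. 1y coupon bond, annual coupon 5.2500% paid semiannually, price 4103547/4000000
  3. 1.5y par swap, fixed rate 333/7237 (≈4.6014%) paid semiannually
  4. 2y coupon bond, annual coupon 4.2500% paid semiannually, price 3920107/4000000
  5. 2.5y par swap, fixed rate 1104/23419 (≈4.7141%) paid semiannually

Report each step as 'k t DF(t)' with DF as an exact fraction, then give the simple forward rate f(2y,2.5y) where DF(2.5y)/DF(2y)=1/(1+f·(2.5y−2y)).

step 1 [0.5y] zero: DF = P = 987/1000 ≈ 0.987000
step 2 [1y] bond c/2=21/800: DF=(4103547/4000000 − 21/800·(0.987000))/(1+21/800) = 609/625 ≈ 0.974400
step 3 [1.5y] swap r/2=333/14474: DF=(1 − 333/14474·(0.987000+0.974400))/(1+333/14474) = 4667/5000 ≈ 0.933400
step 4 [2y] bond c/2=17/800: DF=(3920107/4000000 − 17/800·(0.987000+0.974400+0.933400))/(1+17/800) = 4497/5000 ≈ 0.899400
step 5 [2.5y] swap r/2=552/23419: DF=(1 − 552/23419·(0.987000+0.974400+0.933400+0.899400))/(1+552/23419) = 556/625 ≈ 0.889600

1 1/2 987/1000
2 1 609/625
3 3/2 4667/5000
4 2 4497/5000
5 5/2 556/625
f(2y,2.5y) = ((4497/5000)/(556/625) − 1)/(1/2) = 49/2224 ≈ 2.2032%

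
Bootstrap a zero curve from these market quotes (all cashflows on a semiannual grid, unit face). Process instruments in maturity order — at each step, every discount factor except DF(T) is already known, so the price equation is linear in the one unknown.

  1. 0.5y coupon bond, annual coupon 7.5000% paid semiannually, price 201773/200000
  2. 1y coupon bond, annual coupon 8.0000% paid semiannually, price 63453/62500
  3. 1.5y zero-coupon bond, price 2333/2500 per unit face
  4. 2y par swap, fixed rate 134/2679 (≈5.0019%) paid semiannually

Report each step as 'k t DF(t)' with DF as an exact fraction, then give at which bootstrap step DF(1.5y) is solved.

1 1/2 2431/2500
2 1 2347/2500
3 3/2 2333/2500
4 2 4531/5000
DF(1.5y) is solved at step 3

step 1 [0.5y] bond c/2=3/80: DF=(201773/200000 − 3/80·(0))/(1+3/80) = 2431/2500 ≈ 0.972400
step 2 [1y] bond c/2=1/25: DF=(63453/62500 − 1/25·(0.972400))/(1+1/25) = 2347/2500 ≈ 0.938800
step 3 [1.5y] zero: DF = P = 2333/2500 ≈ 0.933200
step 4 [2y] swap r/2=67/2679: DF=(1 − 67/2679·(0.972400+0.938800+0.933200))/(1+67/2679) = 4531/5000 ≈ 0.906200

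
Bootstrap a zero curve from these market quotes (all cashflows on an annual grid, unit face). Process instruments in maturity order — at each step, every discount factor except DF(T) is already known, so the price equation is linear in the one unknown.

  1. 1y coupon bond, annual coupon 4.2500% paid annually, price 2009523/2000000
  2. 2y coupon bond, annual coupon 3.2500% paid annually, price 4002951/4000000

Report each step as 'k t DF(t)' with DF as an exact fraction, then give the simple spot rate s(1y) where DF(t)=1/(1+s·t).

step 1 [1y] bond c/1=17/400: DF=(2009523/2000000 − 17/400·(0))/(1+17/400) = 4819/5000 ≈ 0.963800
step 2 [2y] bond c/1=13/400: DF=(4002951/4000000 − 13/400·(0.963800))/(1+13/400) = 9389/10000 ≈ 0.938900

1 1 4819/5000
2 2 9389/10000
s(1y) = (1/(4819/5000) − 1)/(1) = 181/4819 ≈ 3.7560%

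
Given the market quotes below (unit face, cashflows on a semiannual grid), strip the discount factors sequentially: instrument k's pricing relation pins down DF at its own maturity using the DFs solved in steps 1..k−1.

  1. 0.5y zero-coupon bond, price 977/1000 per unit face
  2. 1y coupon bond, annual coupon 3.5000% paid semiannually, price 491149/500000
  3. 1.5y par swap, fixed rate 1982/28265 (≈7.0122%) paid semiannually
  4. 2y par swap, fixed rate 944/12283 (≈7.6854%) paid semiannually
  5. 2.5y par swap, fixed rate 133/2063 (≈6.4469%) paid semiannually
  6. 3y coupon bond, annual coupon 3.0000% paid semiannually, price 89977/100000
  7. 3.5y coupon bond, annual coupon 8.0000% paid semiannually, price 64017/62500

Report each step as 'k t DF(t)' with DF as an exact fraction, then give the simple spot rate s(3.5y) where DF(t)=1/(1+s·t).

step 1 [0.5y] zero: DF = P = 977/1000 ≈ 0.977000
step 2 [1y] bond c/2=7/400: DF=(491149/500000 − 7/400·(0.977000))/(1+7/400) = 4743/5000 ≈ 0.948600
step 3 [1.5y] swap r/2=991/28265: DF=(1 − 991/28265·(0.977000+0.948600))/(1+991/28265) = 9009/10000 ≈ 0.900900
step 4 [2y] swap r/2=472/12283: DF=(1 − 472/12283·(0.977000+0.948600+0.900900))/(1+472/12283) = 1073/1250 ≈ 0.858400
step 5 [2.5y] swap r/2=133/4126: DF=(1 − 133/4126·(0.977000+0.948600+0.900900+0.858400))/(1+133/4126) = 8537/10000 ≈ 0.853700
step 6 [3y] bond c/2=3/200: DF=(89977/100000 − 3/200·(0.977000+0.948600+0.900900+0.858400+0.853700))/(1+3/200) = 4097/5000 ≈ 0.819400
step 7 [3.5y] bond c/2=1/25: DF=(64017/62500 − 1/25·(0.977000+0.948600+0.900900+0.858400+0.853700+0.819400))/(1+1/25) = 1947/2500 ≈ 0.778800

1 1/2 977/1000
2 1 4743/5000
3 3/2 9009/10000
4 2 1073/1250
5 5/2 8537/10000
6 3 4097/5000
7 7/2 1947/2500
s(3.5y) = (1/(1947/2500) − 1)/(7/2) = 158/1947 ≈ 8.1150%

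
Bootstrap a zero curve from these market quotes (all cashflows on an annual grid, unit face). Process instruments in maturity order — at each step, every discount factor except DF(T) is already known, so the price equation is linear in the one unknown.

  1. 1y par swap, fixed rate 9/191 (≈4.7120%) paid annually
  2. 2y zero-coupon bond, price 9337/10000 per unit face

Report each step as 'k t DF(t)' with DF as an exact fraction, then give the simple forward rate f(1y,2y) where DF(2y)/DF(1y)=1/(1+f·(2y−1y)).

1 1 191/200
2 2 9337/10000
f(1y,2y) = ((191/200)/(9337/10000) − 1)/(1) = 213/9337 ≈ 2.2812%

step 1 [1y] swap r/1=9/191: DF=(1 − 9/191·(0))/(1+9/191) = 191/200 ≈ 0.955000
step 2 [2y] zero: DF = P = 9337/10000 ≈ 0.933700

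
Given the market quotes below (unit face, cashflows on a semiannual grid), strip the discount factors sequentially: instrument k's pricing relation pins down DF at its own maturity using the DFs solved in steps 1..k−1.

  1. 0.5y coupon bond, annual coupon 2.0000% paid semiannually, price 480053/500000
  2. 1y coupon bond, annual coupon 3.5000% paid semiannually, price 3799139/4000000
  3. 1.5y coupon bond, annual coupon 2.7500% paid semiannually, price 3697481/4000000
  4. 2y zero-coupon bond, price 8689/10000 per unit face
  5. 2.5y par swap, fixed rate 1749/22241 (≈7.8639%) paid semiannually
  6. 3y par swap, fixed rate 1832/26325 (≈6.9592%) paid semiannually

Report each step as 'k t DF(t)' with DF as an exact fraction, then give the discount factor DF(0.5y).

step 1 [0.5y] bond c/2=1/100: DF=(480053/500000 − 1/100·(0))/(1+1/100) = 4753/5000 ≈ 0.950600
step 2 [1y] bond c/2=7/400: DF=(3799139/4000000 − 7/400·(0.950600))/(1+7/400) = 9171/10000 ≈ 0.917100
step 3 [1.5y] bond c/2=11/800: DF=(3697481/4000000 − 11/800·(0.950600+0.917100))/(1+11/800) = 1773/2000 ≈ 0.886500
step 4 [2y] zero: DF = P = 8689/10000 ≈ 0.868900
step 5 [2.5y] swap r/2=1749/44482: DF=(1 − 1749/44482·(0.950600+0.917100+0.886500+0.868900))/(1+1749/44482) = 8251/10000 ≈ 0.825100
step 6 [3y] swap r/2=916/26325: DF=(1 − 916/26325·(0.950600+0.917100+0.886500+0.868900+0.825100))/(1+916/26325) = 1021/1250 ≈ 0.816800

1 1/2 4753/5000
2 1 9171/10000
3 3/2 1773/2000
4 2 8689/10000
5 5/2 8251/10000
6 3 1021/1250
DF(0.5y) = 4753/5000 ≈ 0.950600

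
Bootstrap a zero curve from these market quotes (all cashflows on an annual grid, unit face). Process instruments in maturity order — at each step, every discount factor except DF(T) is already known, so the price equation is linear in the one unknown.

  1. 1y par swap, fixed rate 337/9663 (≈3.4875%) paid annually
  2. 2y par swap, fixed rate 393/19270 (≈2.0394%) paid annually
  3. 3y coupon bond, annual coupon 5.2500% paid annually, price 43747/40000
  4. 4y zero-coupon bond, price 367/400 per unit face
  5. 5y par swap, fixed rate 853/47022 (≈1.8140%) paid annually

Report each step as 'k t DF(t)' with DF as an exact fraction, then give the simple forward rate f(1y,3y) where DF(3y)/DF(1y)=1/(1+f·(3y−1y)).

1 1 9663/10000
2 2 9607/10000
3 3 943/1000
4 4 367/400
5 5 9147/10000
f(1y,3y) = ((9663/10000)/(943/1000) − 1)/(2) = 233/18860 ≈ 1.2354%

step 1 [1y] swap r/1=337/9663: DF=(1 − 337/9663·(0))/(1+337/9663) = 9663/10000 ≈ 0.966300
step 2 [2y] swap r/1=393/19270: DF=(1 − 393/19270·(0.966300))/(1+393/19270) = 9607/10000 ≈ 0.960700
step 3 [3y] bond c/1=21/400: DF=(43747/40000 − 21/400·(0.966300+0.960700))/(1+21/400) = 943/1000 ≈ 0.943000
step 4 [4y] zero: DF = P = 367/400 ≈ 0.917500
step 5 [5y] swap r/1=853/47022: DF=(1 − 853/47022·(0.966300+0.960700+0.943000+0.917500))/(1+853/47022) = 9147/10000 ≈ 0.914700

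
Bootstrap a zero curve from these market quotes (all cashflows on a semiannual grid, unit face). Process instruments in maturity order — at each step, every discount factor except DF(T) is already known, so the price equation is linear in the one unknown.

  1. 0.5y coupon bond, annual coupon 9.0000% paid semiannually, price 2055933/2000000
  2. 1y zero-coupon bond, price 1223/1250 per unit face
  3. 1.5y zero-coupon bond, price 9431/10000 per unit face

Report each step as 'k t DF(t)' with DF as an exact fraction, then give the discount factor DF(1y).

1 1/2 9837/10000
2 1 1223/1250
3 3/2 9431/10000
DF(1y) = 1223/1250 ≈ 0.978400

step 1 [0.5y] bond c/2=9/200: DF=(2055933/2000000 − 9/200·(0))/(1+9/200) = 9837/10000 ≈ 0.983700
step 2 [1y] zero: DF = P = 1223/1250 ≈ 0.978400
step 3 [1.5y] zero: DF = P = 9431/10000 ≈ 0.943100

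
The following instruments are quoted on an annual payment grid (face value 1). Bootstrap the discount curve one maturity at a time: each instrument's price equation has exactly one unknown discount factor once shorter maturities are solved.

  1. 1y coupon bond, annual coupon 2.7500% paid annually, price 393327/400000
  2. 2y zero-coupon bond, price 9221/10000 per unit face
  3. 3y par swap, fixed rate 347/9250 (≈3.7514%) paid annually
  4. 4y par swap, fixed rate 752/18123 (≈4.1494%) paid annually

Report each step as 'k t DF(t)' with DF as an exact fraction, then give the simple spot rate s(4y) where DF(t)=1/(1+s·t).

step 1 [1y] bond c/1=11/400: DF=(393327/400000 − 11/400·(0))/(1+11/400) = 957/1000 ≈ 0.957000
step 2 [2y] zero: DF = P = 9221/10000 ≈ 0.922100
step 3 [3y] swap r/1=347/9250: DF=(1 − 347/9250·(0.957000+0.922100))/(1+347/9250) = 8959/10000 ≈ 0.895900
step 4 [4y] swap r/1=752/18123: DF=(1 − 752/18123·(0.957000+0.922100+0.895900))/(1+752/18123) = 531/625 ≈ 0.849600

1 1 957/1000
2 2 9221/10000
3 3 8959/10000
4 4 531/625
s(4y) = (1/(531/625) − 1)/(4) = 47/1062 ≈ 4.4256%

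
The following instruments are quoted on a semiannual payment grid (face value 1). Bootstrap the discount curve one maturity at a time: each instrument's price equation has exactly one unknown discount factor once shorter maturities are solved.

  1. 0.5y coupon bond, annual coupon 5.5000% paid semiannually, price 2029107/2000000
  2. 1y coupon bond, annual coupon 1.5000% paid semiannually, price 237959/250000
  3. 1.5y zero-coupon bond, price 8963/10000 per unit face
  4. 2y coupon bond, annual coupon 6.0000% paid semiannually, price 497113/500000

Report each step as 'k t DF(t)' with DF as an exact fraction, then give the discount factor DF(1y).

1 1/2 4937/5000
2 1 4687/5000
3 3/2 8963/10000
4 2 8831/10000
DF(1y) = 4687/5000 ≈ 0.937400

step 1 [0.5y] bond c/2=11/400: DF=(2029107/2000000 − 11/400·(0))/(1+11/400) = 4937/5000 ≈ 0.987400
step 2 [1y] bond c/2=3/400: DF=(237959/250000 − 3/400·(0.987400))/(1+3/400) = 4687/5000 ≈ 0.937400
step 3 [1.5y] zero: DF = P = 8963/10000 ≈ 0.896300
step 4 [2y] bond c/2=3/100: DF=(497113/500000 − 3/100·(0.987400+0.937400+0.896300))/(1+3/100) = 8831/10000 ≈ 0.883100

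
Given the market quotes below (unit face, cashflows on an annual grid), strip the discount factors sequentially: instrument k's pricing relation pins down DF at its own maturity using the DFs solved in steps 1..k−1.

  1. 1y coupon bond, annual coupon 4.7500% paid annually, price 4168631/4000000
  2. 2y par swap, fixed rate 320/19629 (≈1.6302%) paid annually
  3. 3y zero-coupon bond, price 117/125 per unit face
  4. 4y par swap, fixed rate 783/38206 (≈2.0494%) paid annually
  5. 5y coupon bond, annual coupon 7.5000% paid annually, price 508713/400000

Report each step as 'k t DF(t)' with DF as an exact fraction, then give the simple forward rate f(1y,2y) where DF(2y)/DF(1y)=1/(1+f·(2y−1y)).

step 1 [1y] bond c/1=19/400: DF=(4168631/4000000 − 19/400·(0))/(1+19/400) = 9949/10000 ≈ 0.994900
step 2 [2y] swap r/1=320/19629: DF=(1 − 320/19629·(0.994900))/(1+320/19629) = 121/125 ≈ 0.968000
step 3 [3y] zero: DF = P = 117/125 ≈ 0.936000
step 4 [4y] swap r/1=783/38206: DF=(1 − 783/38206·(0.994900+0.968000+0.936000))/(1+783/38206) = 9217/10000 ≈ 0.921700
step 5 [5y] bond c/1=3/40: DF=(508713/400000 − 3/40·(0.994900+0.968000+0.936000+0.921700))/(1+3/40) = 1833/2000 ≈ 0.916500

1 1 9949/10000
2 2 121/125
3 3 117/125
4 4 9217/10000
5 5 1833/2000
f(1y,2y) = ((9949/10000)/(121/125) − 1)/(1) = 269/9680 ≈ 2.7789%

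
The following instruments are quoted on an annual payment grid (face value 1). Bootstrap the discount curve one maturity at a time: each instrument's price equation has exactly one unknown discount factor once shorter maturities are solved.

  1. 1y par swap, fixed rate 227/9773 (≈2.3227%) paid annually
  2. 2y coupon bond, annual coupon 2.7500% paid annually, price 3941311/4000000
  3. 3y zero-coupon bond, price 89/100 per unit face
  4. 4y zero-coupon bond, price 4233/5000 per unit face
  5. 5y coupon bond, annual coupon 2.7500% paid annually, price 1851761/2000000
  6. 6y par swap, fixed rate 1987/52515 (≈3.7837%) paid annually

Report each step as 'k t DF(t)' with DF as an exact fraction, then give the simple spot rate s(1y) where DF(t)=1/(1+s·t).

1 1 9773/10000
2 2 583/625
3 3 89/100
4 4 4233/5000
5 5 1607/2000
6 6 8013/10000
s(1y) = (1/(9773/10000) − 1)/(1) = 227/9773 ≈ 2.3227%

step 1 [1y] swap r/1=227/9773: DF=(1 − 227/9773·(0))/(1+227/9773) = 9773/10000 ≈ 0.977300
step 2 [2y] bond c/1=11/400: DF=(3941311/4000000 − 11/400·(0.977300))/(1+11/400) = 583/625 ≈ 0.932800
step 3 [3y] zero: DF = P = 89/100 ≈ 0.890000
step 4 [4y] zero: DF = P = 4233/5000 ≈ 0.846600
step 5 [5y] bond c/1=11/400: DF=(1851761/2000000 − 11/400·(0.977300+0.932800+0.890000+0.846600))/(1+11/400) = 1607/2000 ≈ 0.803500
step 6 [6y] swap r/1=1987/52515: DF=(1 − 1987/52515·(0.977300+0.932800+0.890000+0.846600+0.803500))/(1+1987/52515) = 8013/10000 ≈ 0.801300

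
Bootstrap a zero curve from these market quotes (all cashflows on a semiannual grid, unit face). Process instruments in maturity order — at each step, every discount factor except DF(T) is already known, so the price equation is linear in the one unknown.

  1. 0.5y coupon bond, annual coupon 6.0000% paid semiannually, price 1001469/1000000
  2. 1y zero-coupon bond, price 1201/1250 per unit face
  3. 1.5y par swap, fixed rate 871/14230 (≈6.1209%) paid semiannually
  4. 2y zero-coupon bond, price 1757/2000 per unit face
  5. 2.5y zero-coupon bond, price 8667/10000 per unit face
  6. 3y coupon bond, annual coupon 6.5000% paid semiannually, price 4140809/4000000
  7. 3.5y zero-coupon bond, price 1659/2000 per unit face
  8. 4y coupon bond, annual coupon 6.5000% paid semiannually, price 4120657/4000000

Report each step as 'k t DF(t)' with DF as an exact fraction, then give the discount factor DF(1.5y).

step 1 [0.5y] bond c/2=3/100: DF=(1001469/1000000 − 3/100·(0))/(1+3/100) = 9723/10000 ≈ 0.972300
step 2 [1y] zero: DF = P = 1201/1250 ≈ 0.960800
step 3 [1.5y] swap r/2=871/28460: DF=(1 − 871/28460·(0.972300+0.960800))/(1+871/28460) = 9129/10000 ≈ 0.912900
step 4 [2y] zero: DF = P = 1757/2000 ≈ 0.878500
step 5 [2.5y] zero: DF = P = 8667/10000 ≈ 0.866700
step 6 [3y] bond c/2=13/400: DF=(4140809/4000000 − 13/400·(0.972300+0.960800+0.912900+0.878500+0.866700))/(1+13/400) = 8581/10000 ≈ 0.858100
step 7 [3.5y] zero: DF = P = 1659/2000 ≈ 0.829500
step 8 [4y] bond c/2=13/400: DF=(4120657/4000000 − 13/400·(0.972300+0.960800+0.912900+0.878500+0.866700+0.858100+0.829500))/(1+13/400) = 8001/10000 ≈ 0.800100

1 1/2 9723/10000
2 1 1201/1250
3 3/2 9129/10000
4 2 1757/2000
5 5/2 8667/10000
6 3 8581/10000
7 7/2 1659/2000
8 4 8001/10000
DF(1.5y) = 9129/10000 ≈ 0.912900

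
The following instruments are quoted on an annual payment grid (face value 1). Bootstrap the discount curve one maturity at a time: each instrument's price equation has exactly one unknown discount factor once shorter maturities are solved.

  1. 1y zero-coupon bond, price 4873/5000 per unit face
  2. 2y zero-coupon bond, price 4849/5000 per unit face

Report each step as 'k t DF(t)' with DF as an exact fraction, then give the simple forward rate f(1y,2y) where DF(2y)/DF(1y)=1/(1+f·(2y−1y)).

1 1 4873/5000
2 2 4849/5000
f(1y,2y) = ((4873/5000)/(4849/5000) − 1)/(1) = 24/4849 ≈ 0.4949%

step 1 [1y] zero: DF = P = 4873/5000 ≈ 0.974600
step 2 [2y] zero: DF = P = 4849/5000 ≈ 0.969800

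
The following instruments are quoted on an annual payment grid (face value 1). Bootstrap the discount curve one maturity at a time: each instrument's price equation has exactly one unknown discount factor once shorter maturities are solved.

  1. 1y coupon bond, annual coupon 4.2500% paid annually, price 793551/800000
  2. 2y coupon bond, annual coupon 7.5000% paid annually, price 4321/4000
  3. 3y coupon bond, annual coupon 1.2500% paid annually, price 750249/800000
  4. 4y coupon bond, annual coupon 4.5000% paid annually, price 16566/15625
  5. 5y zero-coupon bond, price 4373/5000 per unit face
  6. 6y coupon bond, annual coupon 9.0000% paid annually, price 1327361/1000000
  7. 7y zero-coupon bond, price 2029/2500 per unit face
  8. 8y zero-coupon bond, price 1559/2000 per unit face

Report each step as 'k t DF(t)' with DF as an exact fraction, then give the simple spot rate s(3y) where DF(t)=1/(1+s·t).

step 1 [1y] bond c/1=17/400: DF=(793551/800000 − 17/400·(0))/(1+17/400) = 1903/2000 ≈ 0.951500
step 2 [2y] bond c/1=3/40: DF=(4321/4000 − 3/40·(0.951500))/(1+3/40) = 1877/2000 ≈ 0.938500
step 3 [3y] bond c/1=1/80: DF=(750249/800000 − 1/80·(0.951500+0.938500))/(1+1/80) = 9029/10000 ≈ 0.902900
step 4 [4y] bond c/1=9/200: DF=(16566/15625 − 9/200·(0.951500+0.938500+0.902900))/(1+9/200) = 8943/10000 ≈ 0.894300
step 5 [5y] zero: DF = P = 4373/5000 ≈ 0.874600
step 6 [6y] bond c/1=9/100: DF=(1327361/1000000 − 9/100·(0.951500+0.938500+0.902900+0.894300+0.874600))/(1+9/100) = 8411/10000 ≈ 0.841100
step 7 [7y] zero: DF = P = 2029/2500 ≈ 0.811600
step 8 [8y] zero: DF = P = 1559/2000 ≈ 0.779500

1 1 1903/2000
2 2 1877/2000
3 3 9029/10000
4 4 8943/10000
5 5 4373/5000
6 6 8411/10000
7 7 2029/2500
8 8 1559/2000
s(3y) = (1/(9029/10000) − 1)/(3) = 971/27087 ≈ 3.5847%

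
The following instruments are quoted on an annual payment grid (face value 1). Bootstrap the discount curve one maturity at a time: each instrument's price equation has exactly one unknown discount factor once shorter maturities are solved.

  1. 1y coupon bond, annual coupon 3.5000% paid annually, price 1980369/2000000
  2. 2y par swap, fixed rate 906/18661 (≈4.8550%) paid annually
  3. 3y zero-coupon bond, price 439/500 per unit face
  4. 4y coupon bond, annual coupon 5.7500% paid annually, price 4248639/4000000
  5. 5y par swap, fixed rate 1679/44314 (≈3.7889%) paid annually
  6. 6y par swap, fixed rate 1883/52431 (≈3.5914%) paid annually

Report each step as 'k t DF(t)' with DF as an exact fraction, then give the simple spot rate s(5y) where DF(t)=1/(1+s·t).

1 1 9567/10000
2 2 4547/5000
3 3 439/500
4 4 1069/1250
5 5 8321/10000
6 6 8117/10000
s(5y) = (1/(8321/10000) − 1)/(5) = 1679/41605 ≈ 4.0356%

step 1 [1y] bond c/1=7/200: DF=(1980369/2000000 − 7/200·(0))/(1+7/200) = 9567/10000 ≈ 0.956700
step 2 [2y] swap r/1=906/18661: DF=(1 − 906/18661·(0.956700))/(1+906/18661) = 4547/5000 ≈ 0.909400
step 3 [3y] zero: DF = P = 439/500 ≈ 0.878000
step 4 [4y] bond c/1=23/400: DF=(4248639/4000000 − 23/400·(0.956700+0.909400+0.878000))/(1+23/400) = 1069/1250 ≈ 0.855200
step 5 [5y] swap r/1=1679/44314: DF=(1 − 1679/44314·(0.956700+0.909400+0.878000+0.855200))/(1+1679/44314) = 8321/10000 ≈ 0.832100
step 6 [6y] swap r/1=1883/52431: DF=(1 − 1883/52431·(0.956700+0.909400+0.878000+0.855200+0.832100))/(1+1883/52431) = 8117/10000 ≈ 0.811700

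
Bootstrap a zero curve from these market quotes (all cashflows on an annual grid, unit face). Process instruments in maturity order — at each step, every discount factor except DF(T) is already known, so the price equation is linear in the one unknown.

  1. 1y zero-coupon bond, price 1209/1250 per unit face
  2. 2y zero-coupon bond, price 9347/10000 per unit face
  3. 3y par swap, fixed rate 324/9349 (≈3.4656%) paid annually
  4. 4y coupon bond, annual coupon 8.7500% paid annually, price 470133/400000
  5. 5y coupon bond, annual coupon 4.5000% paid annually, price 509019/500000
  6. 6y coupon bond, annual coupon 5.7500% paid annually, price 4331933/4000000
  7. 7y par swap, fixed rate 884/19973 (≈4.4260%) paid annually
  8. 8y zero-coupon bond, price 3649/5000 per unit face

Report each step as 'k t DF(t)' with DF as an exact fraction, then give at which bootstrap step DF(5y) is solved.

step 1 [1y] zero: DF = P = 1209/1250 ≈ 0.967200
step 2 [2y] zero: DF = P = 9347/10000 ≈ 0.934700
step 3 [3y] swap r/1=324/9349: DF=(1 − 324/9349·(0.967200+0.934700))/(1+324/9349) = 2257/2500 ≈ 0.902800
step 4 [4y] bond c/1=7/80: DF=(470133/400000 − 7/80·(0.967200+0.934700+0.902800))/(1+7/80) = 8551/10000 ≈ 0.855100
step 5 [5y] bond c/1=9/200: DF=(509019/500000 − 9/200·(0.967200+0.934700+0.902800+0.855100))/(1+9/200) = 4083/5000 ≈ 0.816600
step 6 [6y] bond c/1=23/400: DF=(4331933/4000000 − 23/400·(0.967200+0.934700+0.902800+0.855100+0.816600))/(1+23/400) = 7807/10000 ≈ 0.780700
step 7 [7y] swap r/1=884/19973: DF=(1 − 884/19973·(0.967200+0.934700+0.902800+0.855100+0.816600+0.780700))/(1+884/19973) = 1837/2500 ≈ 0.734800
step 8 [8y] zero: DF = P = 3649/5000 ≈ 0.729800

1 1 1209/1250
2 2 9347/10000
3 3 2257/2500
4 4 8551/10000
5 5 4083/5000
6 6 7807/10000
7 7 1837/2500
8 8 3649/5000
DF(5y) is solved at step 5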